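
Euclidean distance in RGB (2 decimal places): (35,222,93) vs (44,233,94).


d = √[(R₁-R₂)² + (G₁-G₂)² + (B₁-B₂)²]
d = √[(35-44)² + (222-233)² + (93-94)²]
d = √[81 + 121 + 1]
d = √203
d ≈ 14.25


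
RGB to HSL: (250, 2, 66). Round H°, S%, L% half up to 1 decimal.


Normalize: R'=250/255≈0.9804, G'=2/255≈0.0078, B'=66/255≈0.2588
Max=250/255, Min=2/255, Δ=Max-Min=248/255
L = (Max+Min)/2 = (250+2)/510 = 252/510 = 0.49411… → L = 49.4%
L ≤ 0.5 → S = Δ/(Max+Min) = 248/(250+2) = 248/252 = 0.98412… → S = 98.4%
(the 1/255 factors cancel in S and H, so raw channel differences can be used)
Max is R' → H = 60 × (((G-B)/Δ) mod 6) = 60 × (((2-66)/248) mod 6)
  (-64)/248 = -0.2580…; negative, so add 6 → 5.7419…
  H = 60 × 5.7419… = 344.516…° → H = 344.5°
= HSL(344.5°, 98.4%, 49.4%)


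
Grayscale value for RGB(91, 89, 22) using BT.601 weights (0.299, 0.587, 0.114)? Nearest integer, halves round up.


Gray = 0.299×R + 0.587×G + 0.114×B
Gray = 0.299×91 + 0.587×89 + 0.114×22
Gray = 27.209 + 52.243 + 2.508
Gray = 81.960 → round half up → 82
Gray = 82


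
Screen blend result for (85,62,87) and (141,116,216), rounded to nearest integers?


Screen: C = 255 - (255-A)×(255-B)/255, rounded to nearest integer
R: 255 - (255-85)×(255-141)/255 = 255 - 19380/255 ≈ 255 - 76.000 = 179.000 → 179
G: 255 - (255-62)×(255-116)/255 = 255 - 26827/255 ≈ 255 - 105.204 = 149.796 → 150
B: 255 - (255-87)×(255-216)/255 = 255 - 6552/255 ≈ 255 - 25.694 = 229.306 → 229
= RGB(179, 150, 229)


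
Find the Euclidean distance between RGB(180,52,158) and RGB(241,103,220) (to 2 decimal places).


d = √[(R₁-R₂)² + (G₁-G₂)² + (B₁-B₂)²]
d = √[(180-241)² + (52-103)² + (158-220)²]
d = √[3721 + 2601 + 3844]
d = √10166
d ≈ 100.83


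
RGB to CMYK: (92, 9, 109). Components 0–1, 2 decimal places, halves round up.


R'=92/255≈0.3608, G'=9/255≈0.0353, B'=109/255≈0.4275
K = 1 - max(R',G',B') = 1 - 109/255 = 146/255 = 0.57254… → 0.57
(1-R'-K)/(1-K) simplifies to (max-R)/max with max = 109:
C = (109-92)/109 = 17/109 = 0.15596… → 0.16
M = (109-9)/109 = 100/109 = 0.91743… → 0.92
Y = (109-109)/109 = 0/109 = 0 → 0.00
= CMYK(0.16, 0.92, 0.00, 0.57)


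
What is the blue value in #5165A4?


Color: #5165A4
R = 51 = 81
G = 65 = 101
B = A4 = 164
Blue = 164


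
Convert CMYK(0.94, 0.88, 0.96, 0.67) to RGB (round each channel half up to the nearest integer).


R = 255 × (1-C) × (1-K) = 255 × 0.06 × 0.33 = 5.049 → 5
G = 255 × (1-M) × (1-K) = 255 × 0.12 × 0.33 = 10.098 → 10
B = 255 × (1-Y) × (1-K) = 255 × 0.04 × 0.33 = 3.366 → 3
= RGB(5, 10, 3)


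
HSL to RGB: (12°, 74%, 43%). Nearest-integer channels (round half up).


H=12°, S=0.74, L=0.43
C = (1-|2L-1|)×S = (1-|-0.14|)×0.74 = 0.6364
H' = H/60 = 12/60 ≈ 0.2000; X = C×(1-|H' mod 2 - 1|) = 0.12728
m = L - C/2 = 0.43 - 0.3182 = 0.1118
Sector ⌊H'⌋ = 0 → (R',G',B') = (0.6364, 0.12728, 0.0)
RGB = ((R'+m)×255, (G'+m)×255, (B'+m)×255) = (190.791, 60.9654, 28.509)
Round half up → RGB(191, 61, 29)


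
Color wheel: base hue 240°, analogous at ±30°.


Base hue: 240°
Left analog: (240 - 30) mod 360 = 210°
Right analog: (240 + 30) mod 360 = 270°
Analogous hues = 210° and 270°


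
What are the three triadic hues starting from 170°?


Triadic: equally spaced at 120° intervals
H1 = 170°
H2 = (170 + 120) mod 360 = 290°
H3 = (170 + 240) mod 360 = 50°
Triadic = 170°, 290°, 50°


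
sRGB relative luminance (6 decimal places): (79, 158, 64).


Linearize each channel (sRGB transfer function): c = v/255; c_lin = c/12.92 if c ≤ 0.04045, else ((c+0.055)/1.055)^2.4
  R: 79/255 ≈ 0.309804 > 0.04045 → ((0.309804+0.055)/1.055)^2.4 ≈ 0.078187
  G: 158/255 ≈ 0.619608 > 0.04045 → ((0.619608+0.055)/1.055)^2.4 ≈ 0.341914
  B: 64/255 ≈ 0.250980 > 0.04045 → ((0.250980+0.055)/1.055)^2.4 ≈ 0.051269
R_lin = 0.078187, G_lin = 0.341914, B_lin = 0.051269
L = 0.2126×R + 0.7152×G + 0.0722×B
L = 0.2126×0.078187 + 0.7152×0.341914 + 0.0722×0.051269
L ≈ 0.264861


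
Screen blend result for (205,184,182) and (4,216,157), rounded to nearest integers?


Screen: C = 255 - (255-A)×(255-B)/255, rounded to nearest integer
R: 255 - (255-205)×(255-4)/255 = 255 - 12550/255 ≈ 255 - 49.216 = 205.784 → 206
G: 255 - (255-184)×(255-216)/255 = 255 - 2769/255 ≈ 255 - 10.859 = 244.141 → 244
B: 255 - (255-182)×(255-157)/255 = 255 - 7154/255 ≈ 255 - 28.055 = 226.945 → 227
= RGB(206, 244, 227)


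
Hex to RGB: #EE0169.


EE → 238 (R)
01 → 1 (G)
69 → 105 (B)
= RGB(238, 1, 105)


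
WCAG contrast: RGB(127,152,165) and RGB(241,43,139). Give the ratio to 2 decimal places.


Linearize each sRGB channel c=v/255: c/12.92 if c ≤ 0.04045 else ((c+0.055)/1.055)^2.4
L = 0.2126×R_lin + 0.7152×G_lin + 0.0722×B_lin
Color 1 (127,152,165):
  R=127: 127/255≈0.4980 > 0.04045 → ((0.4980+0.055)/1.055)^2.4 ≈ 0.21223
  G=152: 152/255≈0.5961 > 0.04045 → ((0.5961+0.055)/1.055)^2.4 ≈ 0.31399
  B=165: 165/255≈0.6471 > 0.04045 → ((0.6471+0.055)/1.055)^2.4 ≈ 0.37626
  L1 = 0.2126×0.21223 + 0.7152×0.31399 + 0.0722×0.37626 ≈ 0.29685
Color 2 (241,43,139):
  R=241: 241/255≈0.9451 > 0.04045 → ((0.9451+0.055)/1.055)^2.4 ≈ 0.87962
  G=43: 43/255≈0.1686 > 0.04045 → ((0.1686+0.055)/1.055)^2.4 ≈ 0.02416
  B=139: 139/255≈0.5451 > 0.04045 → ((0.5451+0.055)/1.055)^2.4 ≈ 0.25818
  L2 = 0.2126×0.87962 + 0.7152×0.02416 + 0.0722×0.25818 ≈ 0.22293
Lighter = 0.29685, Darker = 0.22293
Ratio = (L_lighter + 0.05) / (L_darker + 0.05)
Ratio = (0.29685 + 0.05) / (0.22293 + 0.05) = 0.34685 / 0.27293 ≈ 1.2709
Ratio ≈ 1.27:1


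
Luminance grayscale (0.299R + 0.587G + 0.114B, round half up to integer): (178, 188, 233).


Gray = 0.299×R + 0.587×G + 0.114×B
Gray = 0.299×178 + 0.587×188 + 0.114×233
Gray = 53.222 + 110.356 + 26.562
Gray = 190.140 → round half up → 190
Gray = 190


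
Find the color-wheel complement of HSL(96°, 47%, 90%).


Complement = opposite side of color wheel = hue + 180°
H' = (96 + 180) mod 360 = 276°
S and L unchanged.
= HSL(276°, 47%, 90%)


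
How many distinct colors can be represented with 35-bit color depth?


Colors = 2^bits = 2^35
= 34,359,738,368 colors


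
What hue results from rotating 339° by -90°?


New hue = (H + rotation) mod 360
New hue = (339 -90) mod 360
= 249 mod 360
= 249°


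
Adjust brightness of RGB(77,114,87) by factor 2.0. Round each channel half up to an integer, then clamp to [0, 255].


Multiply each channel by 2.0, round half up, clamp to [0, 255]
R: 77×2.0 = 154
G: 114×2.0 = 228
B: 87×2.0 = 174
= RGB(154, 228, 174)


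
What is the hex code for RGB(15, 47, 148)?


R = 15 → 0F (hex)
G = 47 → 2F (hex)
B = 148 → 94 (hex)
Hex = #0F2F94


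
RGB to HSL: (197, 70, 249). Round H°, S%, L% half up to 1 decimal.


Normalize: R'=197/255≈0.7725, G'=70/255≈0.2745, B'=249/255≈0.9765
Max=249/255, Min=70/255, Δ=Max-Min=179/255
L = (Max+Min)/2 = (249+70)/510 = 319/510 = 0.62549… → L = 62.5%
L > 0.5 → S = Δ/(2-Max-Min) = 179/(510-249-70) = 179/191 = 0.93717… → S = 93.7%
(the 1/255 factors cancel in S and H, so raw channel differences can be used)
Max is B' → H = 60 × ((R-G)/Δ + 4) = 60 × ((197-70)/179 + 4)
  127/179 + 4 = 0.7094… + 4 = 4.7094…
  H = 60 × 4.7094… = 282.569…° → H = 282.6°
= HSL(282.6°, 93.7%, 62.5%)


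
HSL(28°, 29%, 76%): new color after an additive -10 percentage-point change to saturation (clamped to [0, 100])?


Original S = 29%
Adjustment = -10 percentage points
New S = 29 + (-10) = 19
Clamp to [0, 100] → 19
= HSL(28°, 19%, 76%)


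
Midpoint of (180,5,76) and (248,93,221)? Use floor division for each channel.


Midpoint: each channel = ⌊(C₁+C₂)/2⌋
R: ⌊(180+248)/2⌋ = 214
G: ⌊(5+93)/2⌋ = 49
B: ⌊(76+221)/2⌋ = 148
= RGB(214, 49, 148)


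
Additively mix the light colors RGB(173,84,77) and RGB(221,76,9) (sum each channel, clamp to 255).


Additive: each channel = min(255, C₁+C₂)
R: 173+221 = 394 → 255
G: 84+76 = 160 → 160
B: 77+9 = 86 → 86
= RGB(255, 160, 86)


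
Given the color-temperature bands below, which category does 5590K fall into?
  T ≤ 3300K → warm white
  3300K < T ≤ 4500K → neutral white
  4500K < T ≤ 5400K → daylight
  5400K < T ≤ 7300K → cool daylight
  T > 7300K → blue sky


Temperature: 5590K
5400K < 5590K ≤ 7300K → cool daylight
Classification: cool daylight


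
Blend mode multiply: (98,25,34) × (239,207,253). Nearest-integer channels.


Multiply: C = A×B/255, rounded to nearest integer
R: 98×239/255 = 23422/255 ≈ 91.851 → 92
G: 25×207/255 = 5175/255 ≈ 20.294 → 20
B: 34×253/255 = 8602/255 ≈ 33.733 → 34
= RGB(92, 20, 34)


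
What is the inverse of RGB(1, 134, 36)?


Invert: (255-R, 255-G, 255-B)
R: 255-1 = 254
G: 255-134 = 121
B: 255-36 = 219
= RGB(254, 121, 219)


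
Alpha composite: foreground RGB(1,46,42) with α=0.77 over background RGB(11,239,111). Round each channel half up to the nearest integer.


C = α×F + (1-α)×B, with 1-α = 0.23
R: 0.77×1 + 0.23×11 = 0.77 + 2.53 = 3.30 → 3
G: 0.77×46 + 0.23×239 = 35.42 + 54.97 = 90.39 → 90
B: 0.77×42 + 0.23×111 = 32.34 + 25.53 = 57.87 → 58
= RGB(3, 90, 58)


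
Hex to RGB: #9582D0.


95 → 149 (R)
82 → 130 (G)
D0 → 208 (B)
= RGB(149, 130, 208)


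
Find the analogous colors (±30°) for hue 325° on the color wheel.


Base hue: 325°
Left analog: (325 - 30) mod 360 = 295°
Right analog: (325 + 30) mod 360 = 355°
Analogous hues = 295° and 355°


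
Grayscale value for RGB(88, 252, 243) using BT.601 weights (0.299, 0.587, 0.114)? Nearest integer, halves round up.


Gray = 0.299×R + 0.587×G + 0.114×B
Gray = 0.299×88 + 0.587×252 + 0.114×243
Gray = 26.312 + 147.924 + 27.702
Gray = 201.938 → round half up → 202
Gray = 202


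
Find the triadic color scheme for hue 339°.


Triadic: equally spaced at 120° intervals
H1 = 339°
H2 = (339 + 120) mod 360 = 99°
H3 = (339 + 240) mod 360 = 219°
Triadic = 339°, 99°, 219°


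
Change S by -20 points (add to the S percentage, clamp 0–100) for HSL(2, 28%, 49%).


Original S = 28%
Adjustment = -20 percentage points
New S = 28 + (-20) = 8
Clamp to [0, 100] → 8
= HSL(2°, 8%, 49%)


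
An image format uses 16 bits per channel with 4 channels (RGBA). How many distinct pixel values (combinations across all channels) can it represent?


Total bits = 16 bits/channel × 4 channels = 64 bits
Distinct pixel values = 2^64
= 18,446,744,073,709,551,616 pixel values


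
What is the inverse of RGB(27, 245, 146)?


Invert: (255-R, 255-G, 255-B)
R: 255-27 = 228
G: 255-245 = 10
B: 255-146 = 109
= RGB(228, 10, 109)


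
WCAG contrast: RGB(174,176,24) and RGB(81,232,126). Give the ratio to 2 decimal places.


Linearize each sRGB channel c=v/255: c/12.92 if c ≤ 0.04045 else ((c+0.055)/1.055)^2.4
L = 0.2126×R_lin + 0.7152×G_lin + 0.0722×B_lin
Color 1 (174,176,24):
  R=174: 174/255≈0.6824 > 0.04045 → ((0.6824+0.055)/1.055)^2.4 ≈ 0.42327
  G=176: 176/255≈0.6902 > 0.04045 → ((0.6902+0.055)/1.055)^2.4 ≈ 0.43415
  B=24: 24/255≈0.0941 > 0.04045 → ((0.0941+0.055)/1.055)^2.4 ≈ 0.00913
  L1 = 0.2126×0.42327 + 0.7152×0.43415 + 0.0722×0.00913 ≈ 0.40115
Color 2 (81,232,126):
  R=81: 81/255≈0.3176 > 0.04045 → ((0.3176+0.055)/1.055)^2.4 ≈ 0.08228
  G=232: 232/255≈0.9098 > 0.04045 → ((0.9098+0.055)/1.055)^2.4 ≈ 0.80695
  B=126: 126/255≈0.4941 > 0.04045 → ((0.4941+0.055)/1.055)^2.4 ≈ 0.20864
  L2 = 0.2126×0.08228 + 0.7152×0.80695 + 0.0722×0.20864 ≈ 0.60969
Lighter = 0.60969, Darker = 0.40115
Ratio = (L_lighter + 0.05) / (L_darker + 0.05)
Ratio = (0.60969 + 0.05) / (0.40115 + 0.05) = 0.65969 / 0.45115 ≈ 1.4622
Ratio ≈ 1.46:1


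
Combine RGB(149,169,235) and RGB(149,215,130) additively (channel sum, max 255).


Additive: each channel = min(255, C₁+C₂)
R: 149+149 = 298 → 255
G: 169+215 = 384 → 255
B: 235+130 = 365 → 255
= RGB(255, 255, 255)


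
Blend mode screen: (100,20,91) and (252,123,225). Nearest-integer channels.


Screen: C = 255 - (255-A)×(255-B)/255, rounded to nearest integer
R: 255 - (255-100)×(255-252)/255 = 255 - 465/255 ≈ 255 - 1.824 = 253.176 → 253
G: 255 - (255-20)×(255-123)/255 = 255 - 31020/255 ≈ 255 - 121.647 = 133.353 → 133
B: 255 - (255-91)×(255-225)/255 = 255 - 4920/255 ≈ 255 - 19.294 = 235.706 → 236
= RGB(253, 133, 236)


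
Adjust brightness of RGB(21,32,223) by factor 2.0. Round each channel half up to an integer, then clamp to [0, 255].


Multiply each channel by 2.0, round half up, clamp to [0, 255]
R: 21×2.0 = 42
G: 32×2.0 = 64
B: 223×2.0 = 446 → clamp → 255
= RGB(42, 64, 255)


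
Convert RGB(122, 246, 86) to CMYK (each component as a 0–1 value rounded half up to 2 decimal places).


R'=122/255≈0.4784, G'=246/255≈0.9647, B'=86/255≈0.3373
K = 1 - max(R',G',B') = 1 - 246/255 = 9/255 = 0.03529… → 0.04
(1-R'-K)/(1-K) simplifies to (max-R)/max with max = 246:
C = (246-122)/246 = 124/246 = 0.50406… → 0.50
M = (246-246)/246 = 0/246 = 0 → 0.00
Y = (246-86)/246 = 160/246 = 0.65040… → 0.65
= CMYK(0.50, 0.00, 0.65, 0.04)


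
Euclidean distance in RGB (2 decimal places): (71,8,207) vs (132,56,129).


d = √[(R₁-R₂)² + (G₁-G₂)² + (B₁-B₂)²]
d = √[(71-132)² + (8-56)² + (207-129)²]
d = √[3721 + 2304 + 6084]
d = √12109
d ≈ 110.04


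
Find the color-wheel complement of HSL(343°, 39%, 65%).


Complement = opposite side of color wheel = hue + 180°
H' = (343 + 180) mod 360 = 163°
S and L unchanged.
= HSL(163°, 39%, 65%)


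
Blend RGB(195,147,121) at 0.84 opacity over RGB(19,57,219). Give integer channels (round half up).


C = α×F + (1-α)×B, with 1-α = 0.16
R: 0.84×195 + 0.16×19 = 163.80 + 3.04 = 166.84 → 167
G: 0.84×147 + 0.16×57 = 123.48 + 9.12 = 132.60 → 133
B: 0.84×121 + 0.16×219 = 101.64 + 35.04 = 136.68 → 137
= RGB(167, 133, 137)


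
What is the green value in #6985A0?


Color: #6985A0
R = 69 = 105
G = 85 = 133
B = A0 = 160
Green = 133


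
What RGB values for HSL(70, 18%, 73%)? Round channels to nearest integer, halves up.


H=70°, S=0.18, L=0.73
C = (1-|2L-1|)×S = (1-|0.46|)×0.18 = 0.0972
H' = H/60 = 70/60 ≈ 1.1667; X = C×(1-|H' mod 2 - 1|) = 0.081
m = L - C/2 = 0.73 - 0.0486 = 0.6814
Sector ⌊H'⌋ = 1 → (R',G',B') = (0.081, 0.0972, 0.0)
RGB = ((R'+m)×255, (G'+m)×255, (B'+m)×255) = (194.412, 198.543, 173.757)
Round half up → RGB(194, 199, 174)


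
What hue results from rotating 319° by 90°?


New hue = (H + rotation) mod 360
New hue = (319 + 90) mod 360
= 409 mod 360
= 49°


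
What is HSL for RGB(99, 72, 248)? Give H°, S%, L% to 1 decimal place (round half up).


Normalize: R'=99/255≈0.3882, G'=72/255≈0.2824, B'=248/255≈0.9725
Max=248/255, Min=72/255, Δ=Max-Min=176/255
L = (Max+Min)/2 = (248+72)/510 = 320/510 = 0.62745… → L = 62.7%
L > 0.5 → S = Δ/(2-Max-Min) = 176/(510-248-72) = 176/190 = 0.92631… → S = 92.6%
(the 1/255 factors cancel in S and H, so raw channel differences can be used)
Max is B' → H = 60 × ((R-G)/Δ + 4) = 60 × ((99-72)/176 + 4)
  27/176 + 4 = 0.1534… + 4 = 4.1534…
  H = 60 × 4.1534… = 249.204…° → H = 249.2°
= HSL(249.2°, 92.6%, 62.7%)


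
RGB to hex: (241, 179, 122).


R = 241 → F1 (hex)
G = 179 → B3 (hex)
B = 122 → 7A (hex)
Hex = #F1B37A


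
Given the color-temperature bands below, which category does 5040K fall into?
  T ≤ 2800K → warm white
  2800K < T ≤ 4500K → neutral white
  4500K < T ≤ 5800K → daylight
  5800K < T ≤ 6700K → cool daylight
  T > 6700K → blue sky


Temperature: 5040K
4500K < 5040K ≤ 5800K → daylight
Classification: daylight


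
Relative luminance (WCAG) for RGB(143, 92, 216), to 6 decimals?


Linearize each channel (sRGB transfer function): c = v/255; c_lin = c/12.92 if c ≤ 0.04045, else ((c+0.055)/1.055)^2.4
  R: 143/255 ≈ 0.560784 > 0.04045 → ((0.560784+0.055)/1.055)^2.4 ≈ 0.274677
  G: 92/255 ≈ 0.360784 > 0.04045 → ((0.360784+0.055)/1.055)^2.4 ≈ 0.107023
  B: 216/255 ≈ 0.847059 > 0.04045 → ((0.847059+0.055)/1.055)^2.4 ≈ 0.686685
R_lin = 0.274677, G_lin = 0.107023, B_lin = 0.686685
L = 0.2126×R + 0.7152×G + 0.0722×B
L = 0.2126×0.274677 + 0.7152×0.107023 + 0.0722×0.686685
L ≈ 0.184518


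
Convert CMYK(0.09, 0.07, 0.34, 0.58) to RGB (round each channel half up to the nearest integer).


R = 255 × (1-C) × (1-K) = 255 × 0.91 × 0.42 = 97.461 → 97
G = 255 × (1-M) × (1-K) = 255 × 0.93 × 0.42 = 99.603 → 100
B = 255 × (1-Y) × (1-K) = 255 × 0.66 × 0.42 = 70.686 → 71
= RGB(97, 100, 71)


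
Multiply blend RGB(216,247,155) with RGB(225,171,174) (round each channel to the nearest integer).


Multiply: C = A×B/255, rounded to nearest integer
R: 216×225/255 = 48600/255 ≈ 190.588 → 191
G: 247×171/255 = 42237/255 ≈ 165.635 → 166
B: 155×174/255 = 26970/255 ≈ 105.765 → 106
= RGB(191, 166, 106)


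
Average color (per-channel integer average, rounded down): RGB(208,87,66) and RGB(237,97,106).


Midpoint: each channel = ⌊(C₁+C₂)/2⌋
R: ⌊(208+237)/2⌋ = 222
G: ⌊(87+97)/2⌋ = 92
B: ⌊(66+106)/2⌋ = 86
= RGB(222, 92, 86)


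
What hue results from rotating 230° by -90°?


New hue = (H + rotation) mod 360
New hue = (230 -90) mod 360
= 140 mod 360
= 140°


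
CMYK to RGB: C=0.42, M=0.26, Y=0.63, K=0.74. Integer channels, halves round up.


R = 255 × (1-C) × (1-K) = 255 × 0.58 × 0.26 = 38.454 → 38
G = 255 × (1-M) × (1-K) = 255 × 0.74 × 0.26 = 49.062 → 49
B = 255 × (1-Y) × (1-K) = 255 × 0.37 × 0.26 = 24.531 → 25
= RGB(38, 49, 25)


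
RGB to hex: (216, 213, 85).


R = 216 → D8 (hex)
G = 213 → D5 (hex)
B = 85 → 55 (hex)
Hex = #D8D555


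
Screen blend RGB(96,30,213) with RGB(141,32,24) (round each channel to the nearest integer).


Screen: C = 255 - (255-A)×(255-B)/255, rounded to nearest integer
R: 255 - (255-96)×(255-141)/255 = 255 - 18126/255 ≈ 255 - 71.082 = 183.918 → 184
G: 255 - (255-30)×(255-32)/255 = 255 - 50175/255 ≈ 255 - 196.765 = 58.235 → 58
B: 255 - (255-213)×(255-24)/255 = 255 - 9702/255 ≈ 255 - 38.047 = 216.953 → 217
= RGB(184, 58, 217)


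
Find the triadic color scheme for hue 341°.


Triadic: equally spaced at 120° intervals
H1 = 341°
H2 = (341 + 120) mod 360 = 101°
H3 = (341 + 240) mod 360 = 221°
Triadic = 341°, 101°, 221°


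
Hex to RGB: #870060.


87 → 135 (R)
00 → 0 (G)
60 → 96 (B)
= RGB(135, 0, 96)


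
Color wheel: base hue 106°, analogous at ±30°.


Base hue: 106°
Left analog: (106 - 30) mod 360 = 76°
Right analog: (106 + 30) mod 360 = 136°
Analogous hues = 76° and 136°


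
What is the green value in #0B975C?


Color: #0B975C
R = 0B = 11
G = 97 = 151
B = 5C = 92
Green = 151


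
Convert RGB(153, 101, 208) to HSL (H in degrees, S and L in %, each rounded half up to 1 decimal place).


Normalize: R'=153/255≈0.6000, G'=101/255≈0.3961, B'=208/255≈0.8157
Max=208/255, Min=101/255, Δ=Max-Min=107/255
L = (Max+Min)/2 = (208+101)/510 = 309/510 = 0.60588… → L = 60.6%
L > 0.5 → S = Δ/(2-Max-Min) = 107/(510-208-101) = 107/201 = 0.53233… → S = 53.2%
(the 1/255 factors cancel in S and H, so raw channel differences can be used)
Max is B' → H = 60 × ((R-G)/Δ + 4) = 60 × ((153-101)/107 + 4)
  52/107 + 4 = 0.4859… + 4 = 4.4859…
  H = 60 × 4.4859… = 269.158…° → H = 269.2°
= HSL(269.2°, 53.2%, 60.6%)


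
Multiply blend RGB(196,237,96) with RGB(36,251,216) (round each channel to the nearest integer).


Multiply: C = A×B/255, rounded to nearest integer
R: 196×36/255 = 7056/255 ≈ 27.671 → 28
G: 237×251/255 = 59487/255 ≈ 233.282 → 233
B: 96×216/255 = 20736/255 ≈ 81.318 → 81
= RGB(28, 233, 81)


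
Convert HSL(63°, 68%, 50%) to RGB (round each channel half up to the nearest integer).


H=63°, S=0.68, L=0.50
C = (1-|2L-1|)×S = (1-|0.00|)×0.68 = 0.68
H' = H/60 = 63/60 ≈ 1.0500; X = C×(1-|H' mod 2 - 1|) = 0.646
m = L - C/2 = 0.50 - 0.34 = 0.16
Sector ⌊H'⌋ = 1 → (R',G',B') = (0.646, 0.68, 0.0)
RGB = ((R'+m)×255, (G'+m)×255, (B'+m)×255) = (205.53, 214.2, 40.8)
Round half up → RGB(206, 214, 41)


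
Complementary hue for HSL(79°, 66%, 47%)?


Complement = opposite side of color wheel = hue + 180°
H' = (79 + 180) mod 360 = 259°
S and L unchanged.
= HSL(259°, 66%, 47%)


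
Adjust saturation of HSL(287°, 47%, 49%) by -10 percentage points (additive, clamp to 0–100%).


Original S = 47%
Adjustment = -10 percentage points
New S = 47 + (-10) = 37
Clamp to [0, 100] → 37
= HSL(287°, 37%, 49%)


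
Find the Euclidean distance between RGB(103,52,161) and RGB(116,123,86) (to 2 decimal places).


d = √[(R₁-R₂)² + (G₁-G₂)² + (B₁-B₂)²]
d = √[(103-116)² + (52-123)² + (161-86)²]
d = √[169 + 5041 + 5625]
d = √10835
d ≈ 104.09


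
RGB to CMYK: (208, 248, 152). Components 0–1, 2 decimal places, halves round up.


R'=208/255≈0.8157, G'=248/255≈0.9725, B'=152/255≈0.5961
K = 1 - max(R',G',B') = 1 - 248/255 = 7/255 = 0.02745… → 0.03
(1-R'-K)/(1-K) simplifies to (max-R)/max with max = 248:
C = (248-208)/248 = 40/248 = 0.16129… → 0.16
M = (248-248)/248 = 0/248 = 0 → 0.00
Y = (248-152)/248 = 96/248 = 0.38709… → 0.39
= CMYK(0.16, 0.00, 0.39, 0.03)


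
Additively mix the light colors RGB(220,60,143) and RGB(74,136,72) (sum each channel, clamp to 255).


Additive: each channel = min(255, C₁+C₂)
R: 220+74 = 294 → 255
G: 60+136 = 196 → 196
B: 143+72 = 215 → 215
= RGB(255, 196, 215)


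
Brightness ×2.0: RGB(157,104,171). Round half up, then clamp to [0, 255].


Multiply each channel by 2.0, round half up, clamp to [0, 255]
R: 157×2.0 = 314 → clamp → 255
G: 104×2.0 = 208
B: 171×2.0 = 342 → clamp → 255
= RGB(255, 208, 255)


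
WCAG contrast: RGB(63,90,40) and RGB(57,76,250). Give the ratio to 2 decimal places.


Linearize each sRGB channel c=v/255: c/12.92 if c ≤ 0.04045 else ((c+0.055)/1.055)^2.4
L = 0.2126×R_lin + 0.7152×G_lin + 0.0722×B_lin
Color 1 (63,90,40):
  R=63: 63/255≈0.2471 > 0.04045 → ((0.2471+0.055)/1.055)^2.4 ≈ 0.04971
  G=90: 90/255≈0.3529 > 0.04045 → ((0.3529+0.055)/1.055)^2.4 ≈ 0.10224
  B=40: 40/255≈0.1569 > 0.04045 → ((0.1569+0.055)/1.055)^2.4 ≈ 0.02122
  L1 = 0.2126×0.04971 + 0.7152×0.10224 + 0.0722×0.02122 ≈ 0.08522
Color 2 (57,76,250):
  R=57: 57/255≈0.2235 > 0.04045 → ((0.2235+0.055)/1.055)^2.4 ≈ 0.04092
  G=76: 76/255≈0.2980 > 0.04045 → ((0.2980+0.055)/1.055)^2.4 ≈ 0.07227
  B=250: 250/255≈0.9804 > 0.04045 → ((0.9804+0.055)/1.055)^2.4 ≈ 0.95597
  L2 = 0.2126×0.04092 + 0.7152×0.07227 + 0.0722×0.95597 ≈ 0.12941
Lighter = 0.12941, Darker = 0.08522
Ratio = (L_lighter + 0.05) / (L_darker + 0.05)
Ratio = (0.12941 + 0.05) / (0.08522 + 0.05) = 0.17941 / 0.13522 ≈ 1.3268
Ratio ≈ 1.33:1


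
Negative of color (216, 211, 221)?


Invert: (255-R, 255-G, 255-B)
R: 255-216 = 39
G: 255-211 = 44
B: 255-221 = 34
= RGB(39, 44, 34)


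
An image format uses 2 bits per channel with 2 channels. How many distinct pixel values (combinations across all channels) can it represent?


Total bits = 2 bits/channel × 2 channels = 4 bits
Distinct pixel values = 2^4
= 16 pixel values


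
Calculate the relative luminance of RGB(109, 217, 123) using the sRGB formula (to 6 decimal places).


Linearize each channel (sRGB transfer function): c = v/255; c_lin = c/12.92 if c ≤ 0.04045, else ((c+0.055)/1.055)^2.4
  R: 109/255 ≈ 0.427451 > 0.04045 → ((0.427451+0.055)/1.055)^2.4 ≈ 0.152926
  G: 217/255 ≈ 0.850980 > 0.04045 → ((0.850980+0.055)/1.055)^2.4 ≈ 0.693872
  B: 123/255 ≈ 0.482353 > 0.04045 → ((0.482353+0.055)/1.055)^2.4 ≈ 0.198069
R_lin = 0.152926, G_lin = 0.693872, B_lin = 0.198069
L = 0.2126×R + 0.7152×G + 0.0722×B
L = 0.2126×0.152926 + 0.7152×0.693872 + 0.0722×0.198069
L ≈ 0.543070


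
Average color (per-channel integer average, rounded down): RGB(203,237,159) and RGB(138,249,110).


Midpoint: each channel = ⌊(C₁+C₂)/2⌋
R: ⌊(203+138)/2⌋ = 170
G: ⌊(237+249)/2⌋ = 243
B: ⌊(159+110)/2⌋ = 134
= RGB(170, 243, 134)


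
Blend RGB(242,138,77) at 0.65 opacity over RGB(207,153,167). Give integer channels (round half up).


C = α×F + (1-α)×B, with 1-α = 0.35
R: 0.65×242 + 0.35×207 = 157.30 + 72.45 = 229.75 → 230
G: 0.65×138 + 0.35×153 = 89.70 + 53.55 = 143.25 → 143
B: 0.65×77 + 0.35×167 = 50.05 + 58.45 = 108.50 → 109
= RGB(230, 143, 109)


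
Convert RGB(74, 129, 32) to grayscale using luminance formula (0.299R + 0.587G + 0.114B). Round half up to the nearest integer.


Gray = 0.299×R + 0.587×G + 0.114×B
Gray = 0.299×74 + 0.587×129 + 0.114×32
Gray = 22.126 + 75.723 + 3.648
Gray = 101.497 → round half up → 101
Gray = 101


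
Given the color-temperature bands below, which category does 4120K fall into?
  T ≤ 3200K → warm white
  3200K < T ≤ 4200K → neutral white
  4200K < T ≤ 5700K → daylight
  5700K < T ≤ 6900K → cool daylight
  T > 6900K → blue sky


Temperature: 4120K
3200K < 4120K ≤ 4200K → neutral white
Classification: neutral white


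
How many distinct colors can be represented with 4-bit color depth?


Colors = 2^bits = 2^4
= 16 colors


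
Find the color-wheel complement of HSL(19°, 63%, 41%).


Complement = opposite side of color wheel = hue + 180°
H' = (19 + 180) mod 360 = 199°
S and L unchanged.
= HSL(199°, 63%, 41%)


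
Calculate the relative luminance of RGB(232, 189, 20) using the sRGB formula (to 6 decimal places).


Linearize each channel (sRGB transfer function): c = v/255; c_lin = c/12.92 if c ≤ 0.04045, else ((c+0.055)/1.055)^2.4
  R: 232/255 ≈ 0.909804 > 0.04045 → ((0.909804+0.055)/1.055)^2.4 ≈ 0.806952
  G: 189/255 ≈ 0.741176 > 0.04045 → ((0.741176+0.055)/1.055)^2.4 ≈ 0.508881
  B: 20/255 ≈ 0.078431 > 0.04045 → ((0.078431+0.055)/1.055)^2.4 ≈ 0.006995
R_lin = 0.806952, G_lin = 0.508881, B_lin = 0.006995
L = 0.2126×R + 0.7152×G + 0.0722×B
L = 0.2126×0.806952 + 0.7152×0.508881 + 0.0722×0.006995
L ≈ 0.536015


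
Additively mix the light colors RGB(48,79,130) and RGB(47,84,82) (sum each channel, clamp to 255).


Additive: each channel = min(255, C₁+C₂)
R: 48+47 = 95 → 95
G: 79+84 = 163 → 163
B: 130+82 = 212 → 212
= RGB(95, 163, 212)


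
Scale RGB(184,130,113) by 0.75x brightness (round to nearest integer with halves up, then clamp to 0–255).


Multiply each channel by 0.75, round half up, clamp to [0, 255]
R: 184×0.75 = 138
G: 130×0.75 = 97.5 → round → 98
B: 113×0.75 = 84.75 → round → 85
= RGB(138, 98, 85)


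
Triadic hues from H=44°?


Triadic: equally spaced at 120° intervals
H1 = 44°
H2 = (44 + 120) mod 360 = 164°
H3 = (44 + 240) mod 360 = 284°
Triadic = 44°, 164°, 284°


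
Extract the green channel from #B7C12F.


Color: #B7C12F
R = B7 = 183
G = C1 = 193
B = 2F = 47
Green = 193


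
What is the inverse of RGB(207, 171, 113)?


Invert: (255-R, 255-G, 255-B)
R: 255-207 = 48
G: 255-171 = 84
B: 255-113 = 142
= RGB(48, 84, 142)


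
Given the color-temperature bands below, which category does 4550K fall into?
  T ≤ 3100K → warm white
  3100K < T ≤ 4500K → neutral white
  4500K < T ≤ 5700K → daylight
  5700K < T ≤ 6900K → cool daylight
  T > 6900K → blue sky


Temperature: 4550K
4500K < 4550K ≤ 5700K → daylight
Classification: daylight


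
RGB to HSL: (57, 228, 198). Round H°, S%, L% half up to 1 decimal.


Normalize: R'=57/255≈0.2235, G'=228/255≈0.8941, B'=198/255≈0.7765
Max=228/255, Min=57/255, Δ=Max-Min=171/255
L = (Max+Min)/2 = (228+57)/510 = 285/510 = 0.55882… → L = 55.9%
L > 0.5 → S = Δ/(2-Max-Min) = 171/(510-228-57) = 171/225 = 0.76 → S = 76.0%
(the 1/255 factors cancel in S and H, so raw channel differences can be used)
Max is G' → H = 60 × ((B-R)/Δ + 2) = 60 × ((198-57)/171 + 2)
  141/171 + 2 = 0.8245… + 2 = 2.8245…
  H = 60 × 2.8245… = 169.473…° → H = 169.5°
= HSL(169.5°, 76.0%, 55.9%)


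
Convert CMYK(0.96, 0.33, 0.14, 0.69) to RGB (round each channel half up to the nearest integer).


R = 255 × (1-C) × (1-K) = 255 × 0.04 × 0.31 = 3.162 → 3
G = 255 × (1-M) × (1-K) = 255 × 0.67 × 0.31 = 52.9635 → 53
B = 255 × (1-Y) × (1-K) = 255 × 0.86 × 0.31 = 67.983 → 68
= RGB(3, 53, 68)


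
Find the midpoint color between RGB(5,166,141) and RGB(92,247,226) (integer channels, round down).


Midpoint: each channel = ⌊(C₁+C₂)/2⌋
R: ⌊(5+92)/2⌋ = 48
G: ⌊(166+247)/2⌋ = 206
B: ⌊(141+226)/2⌋ = 183
= RGB(48, 206, 183)


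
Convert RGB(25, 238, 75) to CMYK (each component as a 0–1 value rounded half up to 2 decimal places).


R'=25/255≈0.0980, G'=238/255≈0.9333, B'=75/255≈0.2941
K = 1 - max(R',G',B') = 1 - 238/255 = 17/255 = 0.06666… → 0.07
(1-R'-K)/(1-K) simplifies to (max-R)/max with max = 238:
C = (238-25)/238 = 213/238 = 0.89495… → 0.89
M = (238-238)/238 = 0/238 = 0 → 0.00
Y = (238-75)/238 = 163/238 = 0.68487… → 0.68
= CMYK(0.89, 0.00, 0.68, 0.07)


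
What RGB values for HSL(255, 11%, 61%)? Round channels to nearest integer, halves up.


H=255°, S=0.11, L=0.61
C = (1-|2L-1|)×S = (1-|0.22|)×0.11 = 0.0858
H' = H/60 = 255/60 ≈ 4.2500; X = C×(1-|H' mod 2 - 1|) = 0.02145
m = L - C/2 = 0.61 - 0.0429 = 0.5671
Sector ⌊H'⌋ = 4 → (R',G',B') = (0.02145, 0.0, 0.0858)
RGB = ((R'+m)×255, (G'+m)×255, (B'+m)×255) = (150.08025, 144.6105, 166.4895)
Round half up → RGB(150, 145, 166)


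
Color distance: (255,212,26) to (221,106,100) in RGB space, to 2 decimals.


d = √[(R₁-R₂)² + (G₁-G₂)² + (B₁-B₂)²]
d = √[(255-221)² + (212-106)² + (26-100)²]
d = √[1156 + 11236 + 5476]
d = √17868
d ≈ 133.67


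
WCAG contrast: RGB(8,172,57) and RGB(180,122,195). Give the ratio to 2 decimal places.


Linearize each sRGB channel c=v/255: c/12.92 if c ≤ 0.04045 else ((c+0.055)/1.055)^2.4
L = 0.2126×R_lin + 0.7152×G_lin + 0.0722×B_lin
Color 1 (8,172,57):
  R=8: 8/255≈0.0314 ≤ 0.04045 → 0.0314/12.92 ≈ 0.00243
  G=172: 172/255≈0.6745 > 0.04045 → ((0.6745+0.055)/1.055)^2.4 ≈ 0.41254
  B=57: 57/255≈0.2235 > 0.04045 → ((0.2235+0.055)/1.055)^2.4 ≈ 0.04092
  L1 = 0.2126×0.00243 + 0.7152×0.41254 + 0.0722×0.04092 ≈ 0.29852
Color 2 (180,122,195):
  R=180: 180/255≈0.7059 > 0.04045 → ((0.7059+0.055)/1.055)^2.4 ≈ 0.45641
  G=122: 122/255≈0.4784 > 0.04045 → ((0.4784+0.055)/1.055)^2.4 ≈ 0.19462
  B=195: 195/255≈0.7647 > 0.04045 → ((0.7647+0.055)/1.055)^2.4 ≈ 0.54572
  L2 = 0.2126×0.45641 + 0.7152×0.19462 + 0.0722×0.54572 ≈ 0.27562
Lighter = 0.29852, Darker = 0.27562
Ratio = (L_lighter + 0.05) / (L_darker + 0.05)
Ratio = (0.29852 + 0.05) / (0.27562 + 0.05) = 0.34852 / 0.32562 ≈ 1.0703
Ratio ≈ 1.07:1


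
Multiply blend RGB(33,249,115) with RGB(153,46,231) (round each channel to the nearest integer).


Multiply: C = A×B/255, rounded to nearest integer
R: 33×153/255 = 5049/255 ≈ 19.800 → 20
G: 249×46/255 = 11454/255 ≈ 44.918 → 45
B: 115×231/255 = 26565/255 ≈ 104.176 → 104
= RGB(20, 45, 104)


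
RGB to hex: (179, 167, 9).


R = 179 → B3 (hex)
G = 167 → A7 (hex)
B = 9 → 09 (hex)
Hex = #B3A709


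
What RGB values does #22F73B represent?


22 → 34 (R)
F7 → 247 (G)
3B → 59 (B)
= RGB(34, 247, 59)


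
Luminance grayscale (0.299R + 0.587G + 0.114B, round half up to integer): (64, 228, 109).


Gray = 0.299×R + 0.587×G + 0.114×B
Gray = 0.299×64 + 0.587×228 + 0.114×109
Gray = 19.136 + 133.836 + 12.426
Gray = 165.398 → round half up → 165
Gray = 165


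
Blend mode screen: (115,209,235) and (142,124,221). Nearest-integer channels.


Screen: C = 255 - (255-A)×(255-B)/255, rounded to nearest integer
R: 255 - (255-115)×(255-142)/255 = 255 - 15820/255 ≈ 255 - 62.039 = 192.961 → 193
G: 255 - (255-209)×(255-124)/255 = 255 - 6026/255 ≈ 255 - 23.631 = 231.369 → 231
B: 255 - (255-235)×(255-221)/255 = 255 - 680/255 ≈ 255 - 2.667 = 252.333 → 252
= RGB(193, 231, 252)


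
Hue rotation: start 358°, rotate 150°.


New hue = (H + rotation) mod 360
New hue = (358 + 150) mod 360
= 508 mod 360
= 148°


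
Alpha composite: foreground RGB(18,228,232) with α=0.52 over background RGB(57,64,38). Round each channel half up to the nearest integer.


C = α×F + (1-α)×B, with 1-α = 0.48
R: 0.52×18 + 0.48×57 = 9.36 + 27.36 = 36.72 → 37
G: 0.52×228 + 0.48×64 = 118.56 + 30.72 = 149.28 → 149
B: 0.52×232 + 0.48×38 = 120.64 + 18.24 = 138.88 → 139
= RGB(37, 149, 139)


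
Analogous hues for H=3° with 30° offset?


Base hue: 3°
Left analog: (3 - 30) mod 360 = 333°
Right analog: (3 + 30) mod 360 = 33°
Analogous hues = 333° and 33°


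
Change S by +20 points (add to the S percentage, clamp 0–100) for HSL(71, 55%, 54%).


Original S = 55%
Adjustment = +20 percentage points
New S = 55 + (20) = 75
Clamp to [0, 100] → 75
= HSL(71°, 75%, 54%)


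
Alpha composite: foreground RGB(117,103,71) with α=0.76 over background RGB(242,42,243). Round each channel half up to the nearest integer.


C = α×F + (1-α)×B, with 1-α = 0.24
R: 0.76×117 + 0.24×242 = 88.92 + 58.08 = 147.00 → 147
G: 0.76×103 + 0.24×42 = 78.28 + 10.08 = 88.36 → 88
B: 0.76×71 + 0.24×243 = 53.96 + 58.32 = 112.28 → 112
= RGB(147, 88, 112)


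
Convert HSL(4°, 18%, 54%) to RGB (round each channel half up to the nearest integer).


H=4°, S=0.18, L=0.54
C = (1-|2L-1|)×S = (1-|0.08|)×0.18 = 0.1656
H' = H/60 = 4/60 ≈ 0.0667; X = C×(1-|H' mod 2 - 1|) = 0.01104
m = L - C/2 = 0.54 - 0.0828 = 0.4572
Sector ⌊H'⌋ = 0 → (R',G',B') = (0.1656, 0.01104, 0.0)
RGB = ((R'+m)×255, (G'+m)×255, (B'+m)×255) = (158.814, 119.4012, 116.586)
Round half up → RGB(159, 119, 117)


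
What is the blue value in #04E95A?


Color: #04E95A
R = 04 = 4
G = E9 = 233
B = 5A = 90
Blue = 90


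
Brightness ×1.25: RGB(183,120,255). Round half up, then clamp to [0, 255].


Multiply each channel by 1.25, round half up, clamp to [0, 255]
R: 183×1.25 = 228.75 → round → 229
G: 120×1.25 = 150
B: 255×1.25 = 318.75 → round → 319 → clamp → 255
= RGB(229, 150, 255)


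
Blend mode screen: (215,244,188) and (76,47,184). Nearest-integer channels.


Screen: C = 255 - (255-A)×(255-B)/255, rounded to nearest integer
R: 255 - (255-215)×(255-76)/255 = 255 - 7160/255 ≈ 255 - 28.078 = 226.922 → 227
G: 255 - (255-244)×(255-47)/255 = 255 - 2288/255 ≈ 255 - 8.973 = 246.027 → 246
B: 255 - (255-188)×(255-184)/255 = 255 - 4757/255 ≈ 255 - 18.655 = 236.345 → 236
= RGB(227, 246, 236)


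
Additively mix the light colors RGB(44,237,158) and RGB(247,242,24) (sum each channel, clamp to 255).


Additive: each channel = min(255, C₁+C₂)
R: 44+247 = 291 → 255
G: 237+242 = 479 → 255
B: 158+24 = 182 → 182
= RGB(255, 255, 182)


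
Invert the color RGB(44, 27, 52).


Invert: (255-R, 255-G, 255-B)
R: 255-44 = 211
G: 255-27 = 228
B: 255-52 = 203
= RGB(211, 228, 203)


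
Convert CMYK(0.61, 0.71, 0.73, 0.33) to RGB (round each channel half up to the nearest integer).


R = 255 × (1-C) × (1-K) = 255 × 0.39 × 0.67 = 66.6315 → 67
G = 255 × (1-M) × (1-K) = 255 × 0.29 × 0.67 = 49.5465 → 50
B = 255 × (1-Y) × (1-K) = 255 × 0.27 × 0.67 = 46.1295 → 46
= RGB(67, 50, 46)


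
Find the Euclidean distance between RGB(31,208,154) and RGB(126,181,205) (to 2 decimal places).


d = √[(R₁-R₂)² + (G₁-G₂)² + (B₁-B₂)²]
d = √[(31-126)² + (208-181)² + (154-205)²]
d = √[9025 + 729 + 2601]
d = √12355
d ≈ 111.15


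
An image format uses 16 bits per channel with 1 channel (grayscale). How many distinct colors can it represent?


Total bits = 16 bits/channel × 1 channels = 16 bits
Distinct colors = 2^16
= 65,536 colors


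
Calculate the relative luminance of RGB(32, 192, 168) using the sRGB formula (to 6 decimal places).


Linearize each channel (sRGB transfer function): c = v/255; c_lin = c/12.92 if c ≤ 0.04045, else ((c+0.055)/1.055)^2.4
  R: 32/255 ≈ 0.125490 > 0.04045 → ((0.125490+0.055)/1.055)^2.4 ≈ 0.014444
  G: 192/255 ≈ 0.752941 > 0.04045 → ((0.752941+0.055)/1.055)^2.4 ≈ 0.527115
  B: 168/255 ≈ 0.658824 > 0.04045 → ((0.658824+0.055)/1.055)^2.4 ≈ 0.391572
R_lin = 0.014444, G_lin = 0.527115, B_lin = 0.391572
L = 0.2126×R + 0.7152×G + 0.0722×B
L = 0.2126×0.014444 + 0.7152×0.527115 + 0.0722×0.391572
L ≈ 0.408335


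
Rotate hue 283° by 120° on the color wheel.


New hue = (H + rotation) mod 360
New hue = (283 + 120) mod 360
= 403 mod 360
= 43°


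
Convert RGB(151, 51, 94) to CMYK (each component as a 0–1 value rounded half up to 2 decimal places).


R'=151/255≈0.5922, G'=51/255≈0.2000, B'=94/255≈0.3686
K = 1 - max(R',G',B') = 1 - 151/255 = 104/255 = 0.40784… → 0.41
(1-R'-K)/(1-K) simplifies to (max-R)/max with max = 151:
C = (151-151)/151 = 0/151 = 0 → 0.00
M = (151-51)/151 = 100/151 = 0.66225… → 0.66
Y = (151-94)/151 = 57/151 = 0.37748… → 0.38
= CMYK(0.00, 0.66, 0.38, 0.41)


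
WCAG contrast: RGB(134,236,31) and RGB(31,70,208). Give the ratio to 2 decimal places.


Linearize each sRGB channel c=v/255: c/12.92 if c ≤ 0.04045 else ((c+0.055)/1.055)^2.4
L = 0.2126×R_lin + 0.7152×G_lin + 0.0722×B_lin
Color 1 (134,236,31):
  R=134: 134/255≈0.5255 > 0.04045 → ((0.5255+0.055)/1.055)^2.4 ≈ 0.23840
  G=236: 236/255≈0.9255 > 0.04045 → ((0.9255+0.055)/1.055)^2.4 ≈ 0.83880
  B=31: 31/255≈0.1216 > 0.04045 → ((0.1216+0.055)/1.055)^2.4 ≈ 0.01370
  L1 = 0.2126×0.23840 + 0.7152×0.83880 + 0.0722×0.01370 ≈ 0.65158
Color 2 (31,70,208):
  R=31: 31/255≈0.1216 > 0.04045 → ((0.1216+0.055)/1.055)^2.4 ≈ 0.01370
  G=70: 70/255≈0.2745 > 0.04045 → ((0.2745+0.055)/1.055)^2.4 ≈ 0.06125
  B=208: 208/255≈0.8157 > 0.04045 → ((0.8157+0.055)/1.055)^2.4 ≈ 0.63076
  L2 = 0.2126×0.01370 + 0.7152×0.06125 + 0.0722×0.63076 ≈ 0.09226
Lighter = 0.65158, Darker = 0.09226
Ratio = (L_lighter + 0.05) / (L_darker + 0.05)
Ratio = (0.65158 + 0.05) / (0.09226 + 0.05) = 0.70158 / 0.14226 ≈ 4.9318
Ratio ≈ 4.93:1


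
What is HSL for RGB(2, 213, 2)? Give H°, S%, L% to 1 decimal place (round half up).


Normalize: R'=2/255≈0.0078, G'=213/255≈0.8353, B'=2/255≈0.0078
Max=213/255, Min=2/255, Δ=Max-Min=211/255
L = (Max+Min)/2 = (213+2)/510 = 215/510 = 0.42156… → L = 42.2%
L ≤ 0.5 → S = Δ/(Max+Min) = 211/(213+2) = 211/215 = 0.98139… → S = 98.1%
(the 1/255 factors cancel in S and H, so raw channel differences can be used)
Max is G' → H = 60 × ((B-R)/Δ + 2) = 60 × ((2-2)/211 + 2)
  0/211 + 2 = 0 + 2 = 2
  H = 60 × 2 = 120° → H = 120.0°
= HSL(120.0°, 98.1%, 42.2%)


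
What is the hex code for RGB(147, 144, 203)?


R = 147 → 93 (hex)
G = 144 → 90 (hex)
B = 203 → CB (hex)
Hex = #9390CB


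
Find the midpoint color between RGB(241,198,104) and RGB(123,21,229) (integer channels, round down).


Midpoint: each channel = ⌊(C₁+C₂)/2⌋
R: ⌊(241+123)/2⌋ = 182
G: ⌊(198+21)/2⌋ = 109
B: ⌊(104+229)/2⌋ = 166
= RGB(182, 109, 166)


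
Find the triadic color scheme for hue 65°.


Triadic: equally spaced at 120° intervals
H1 = 65°
H2 = (65 + 120) mod 360 = 185°
H3 = (65 + 240) mod 360 = 305°
Triadic = 65°, 185°, 305°


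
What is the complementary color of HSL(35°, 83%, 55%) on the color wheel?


Complement = opposite side of color wheel = hue + 180°
H' = (35 + 180) mod 360 = 215°
S and L unchanged.
= HSL(215°, 83%, 55%)


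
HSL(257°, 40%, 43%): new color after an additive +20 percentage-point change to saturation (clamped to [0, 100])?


Original S = 40%
Adjustment = +20 percentage points
New S = 40 + (20) = 60
Clamp to [0, 100] → 60
= HSL(257°, 60%, 43%)
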